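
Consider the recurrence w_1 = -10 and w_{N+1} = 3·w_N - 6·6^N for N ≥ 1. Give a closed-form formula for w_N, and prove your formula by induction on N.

w_N = 2·3^(N - 1) - 2·6^N

Computing the first terms: w_1 = -10, w_2 = -66, w_3 = -414. This suggests w_N = 2·3^(N - 1) - 2·6^N.
For the base case N = 1: the formula gives -10 = -10 = w_1.
Inductive step: assume the claim holds for N = p, so w_p = 2·3^(p - 1) - 2·6^p.
Then w_{p+1} = 3·w_p - 6·6^p = 3·(2·3^(p - 1) - 2·6^p) - 6·6^p = 2·3^p - 2·6^(p + 1) = 2·3^((p+1) - 1) - 2·6^(p+1),
which is the claimed formula at N = p+1.
Hence, by induction on N, the claim holds for every N ≥ 1.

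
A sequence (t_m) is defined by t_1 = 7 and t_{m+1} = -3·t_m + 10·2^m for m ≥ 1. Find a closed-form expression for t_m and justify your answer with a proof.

Computing the first terms: t_1 = 7, t_2 = -1, t_3 = 43. This suggests t_m = -(-3)^m + 2^(m + 1).
Base case (m = 1): the formula gives 7 = 7 = t_1.
For the inductive step, assume it holds for an arbitrary i ≥ 1, so t_i = -(-3)^i + 2^(i + 1).
Then t_{i+1} = -3·t_i + 10·2^i = -3·(-(-3)^i + 2^(i + 1)) + 10·2^i = -(-3)^(i + 1) + 2^(i + 2) = -(-3)^(i+1) + 2^((i+1) + 1),
which is the claimed formula at m = i+1.
By induction, the statement is established for all m ≥ 1.

t_m = -(-3)^m + 2^(m + 1)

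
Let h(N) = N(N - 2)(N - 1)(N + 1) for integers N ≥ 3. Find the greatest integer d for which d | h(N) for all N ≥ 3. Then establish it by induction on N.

d = 24

Computing the first values: h(3) = 24 and h(4) = 120; gcd(24, 120) = 24, so d ≤ 24.
We prove 24 | N(N - 2)(N - 1)(N + 1) for all N ≥ 3 by induction on N.
Base case (N = 3): h(3) = 24 = 24·(1), so 24 | h(3).
Inductive step: assume the claim holds for N = m, i.e. 24 | h(m). Then
h(m+1) − h(m) = (m-1)·m·(m+1)·(m+2) − (m-2)·(m-1)·m·(m+1) = (m-1)·m·(m+1)·[(m+2) − (m-2)] = 4·(m-1)·m·(m+1). The product of 3 consecutive integers is divisible by (3)! = 6, so h(m+1) − h(m) is divisible by 4·6 = 24. By the inductive hypothesis 24 | h(m), hence 24 | h(m+1).
By the principle of mathematical induction, the result holds for all N ≥ 3.
Therefore the largest such d is 24.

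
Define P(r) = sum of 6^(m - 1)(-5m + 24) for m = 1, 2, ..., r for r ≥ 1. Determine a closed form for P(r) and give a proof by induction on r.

We claim P(r) = 6^r(-r + 5) - 5 for all r ≥ 1.
Base step (r = 1): P(1) = 19, and the closed form gives 19. They agree.
Inductive step: suppose the statement holds for some m ≥ 1, so P(m) = 6^m(-m + 5) - 5.
Then P(m+1) = P(m) + (6^m(-5m + 19)) = (6^m(-m + 5) - 5) + (6^m(-5m + 19)).
Simplifying, P(m+1) = -6·6^m·m + 24·6^m - 5 = 6^(m+1)(-(m+1) + 5) - 5,
which is the closed form with r = m+1.
This completes the induction.

P(r) = 6^r(-r + 5) - 5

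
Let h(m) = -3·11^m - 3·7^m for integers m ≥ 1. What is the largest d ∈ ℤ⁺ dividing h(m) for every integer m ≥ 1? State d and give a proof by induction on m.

d = 6

Computing the first values: h(1) = -54 and h(2) = -510; gcd(-54, -510) = 6, so d ≤ 6.
We prove 6 | -3·11^m - 3·7^m for all m ≥ 1 by induction on m.
Base case (m = 1): h(1) = -54 = 6·(-9), so 6 | h(1).
For the inductive step, assume it holds for an arbitrary i ≥ 1, i.e. 6 | h(i). Then
h(i+1) − 11·h(i) = (-3·11^(i+1) - 3·7^(i+1)) − 11·(-3·11^i - 3·7^i) = (-3)·7^i·(7 − 11) = (12)·7^i. Since 6 | h(i) by the inductive hypothesis, 6 | 11·h(i); and 6 | 12 since 12 = 6·2. Therefore 6 | h(i+1).
By induction, the statement is established for all m ≥ 1.
Therefore the largest such d is 6.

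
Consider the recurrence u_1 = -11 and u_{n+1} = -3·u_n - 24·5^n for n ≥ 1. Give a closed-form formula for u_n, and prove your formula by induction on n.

Computing the first terms: u_1 = -11, u_2 = -87, u_3 = -339. This suggests u_n = 4(-3)^(n - 1) - 3·5^n.
Base case (n = 1): the formula gives -11 = -11 = u_1.
For the inductive step, assume it holds for an arbitrary m ≥ 1, so u_m = 4(-3)^(m - 1) - 3·5^m.
Then u_{m+1} = -3·u_m - 24·5^m = -3·(4(-3)^(m - 1) - 3·5^m) - 24·5^m = 4(-3)^m - 3·5^(m + 1) = 4(-3)^((m+1) - 1) - 3·5^(m+1),
which is the claimed formula at n = m+1.
By induction, the statement is established for all n ≥ 1.

u_n = 4(-3)^(n - 1) - 3·5^n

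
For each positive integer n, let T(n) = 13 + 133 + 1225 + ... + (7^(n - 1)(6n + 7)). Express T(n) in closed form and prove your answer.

We claim T(n) = 7^n(n + 1) - 1 for all n ≥ 1.
When n = 1: T(1) = 13, and the closed form gives 13. They agree.
Suppose the result is true for n = k, so T(k) = 7^k(k + 1) - 1.
Then T(k+1) = T(k) + (7^k(6k + 13)) = (7^k(k + 1) - 1) + (7^k(6k + 13)).
Simplifying, T(k+1) = 7·7^k·k + 14·7^k - 1 = 7^(k+1)((k+1) + 1) - 1,
which is the closed form with n = k+1.
This completes the induction.

T(n) = 7^n(n + 1) - 1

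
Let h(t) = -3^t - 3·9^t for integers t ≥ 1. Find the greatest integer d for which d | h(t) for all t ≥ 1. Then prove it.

Computing the first values: h(1) = -30 and h(2) = -252; gcd(-30, -252) = 6, so d ≤ 6.
We prove 6 | -3^t - 3·9^t for all t ≥ 1 by induction on t.
When t = 1: h(1) = -30 = 6·(-5), so 6 | h(1).
Inductive step: suppose the statement holds for some k ≥ 1, i.e. 6 | h(k). Then
h(k+1) − 9·h(k) = (-3^(k+1) - 3·9^(k+1)) − 9·(-3^k - 3·9^k) = (-1)·3^k·(3 − 9) = (6)·3^k. Since 6 | h(k) by the inductive hypothesis, 6 | 9·h(k); and 6 | 6 since 6 = 6·1. Therefore 6 | h(k+1).
This completes the induction.
Therefore the largest such d is 6.

d = 6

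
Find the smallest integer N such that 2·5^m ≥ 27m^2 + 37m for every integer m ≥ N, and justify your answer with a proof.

At m = 3: 250 < 354, so the inequality fails and N ≥ 4. We prove 2·5^m ≥ 27m^2 + 37m for all m ≥ 4.
Base step (m = 4): 2·5^m = 1250 and 27m^2 + 37m = 580, so 1250 ≥ 580.
Inductive step: assume the claim holds for m = k, so 2·5^k ≥ 27k^2 + 37k.
Then 2·5^(k + 1) = 5·(2·5^k) ≥ 5·(27k^2 + 37k).
Also, for k ≥ 4 we have 5·(27k^2 + 37k) ≥ 27(k+1)^2 + 37(k+1), since 5·(27k^2 + 37k) − (27(k+1)^2 + 37(k+1)) = 108k^2 + 94k - 64, which is nonnegative for all k ≥ 4.
Combining, 2·5^(k + 1) ≥ 27(k+1)^2 + 37(k+1).
Hence, by induction on m, the claim holds for every m ≥ 4.
Hence the smallest such N is 4.

N = 4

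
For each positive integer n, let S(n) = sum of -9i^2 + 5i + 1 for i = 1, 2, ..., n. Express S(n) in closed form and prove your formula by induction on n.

We claim S(n) = -n(3n^2 + 2n - 2) for all n ≥ 1.
When n = 1: S(1) = -3, and the closed form gives -3. They agree.
For the inductive step, assume it holds for an arbitrary i ≥ 1, so S(i) = i(-3i^2 - 2i + 2).
Then S(i+1) = S(i) + (5i - 9(i + 1)^2 + 6) = (i(-3i^2 - 2i + 2)) + (5i - 9(i + 1)^2 + 6).
Simplifying, S(i+1) = -(i + 1)(3i^2 + 8i + 3) = -(i+1)(3(i+1)^2 + 2(i+1) - 2),
which is the closed form with n = i+1.
By induction, the statement is established for all n ≥ 1.

S(n) = -n(3n^2 + 2n - 2)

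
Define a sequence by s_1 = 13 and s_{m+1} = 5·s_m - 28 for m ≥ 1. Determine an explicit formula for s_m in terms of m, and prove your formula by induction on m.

Computing the first terms: s_1 = 13, s_2 = 37, s_3 = 157. This suggests s_m = 6·5^(m - 1) + 7.
Base case (m = 1): the formula gives 13 = 13 = s_1.
For the inductive step, assume it holds for an arbitrary p ≥ 1, so s_p = 6·5^(p - 1) + 7.
Then s_{p+1} = 5·s_p - 28 = 5·(6·5^(p - 1) + 7) - 28 = 6·5^p + 7 = 6·5^((p+1) - 1) + 7,
which is the claimed formula at m = p+1.
Hence, by induction on m, the claim holds for every m ≥ 1.

s_m = 6·5^(m - 1) + 7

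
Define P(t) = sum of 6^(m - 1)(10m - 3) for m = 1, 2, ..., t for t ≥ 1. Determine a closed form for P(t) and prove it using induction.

We claim P(t) = 6^t(2t - 1) + 1 for all t ≥ 1.
For the base case t = 1: P(1) = 7, and the closed form gives 7. They agree.
Inductive step: assume the claim holds for t = m, so P(m) = 6^m(2m - 1) + 1.
Then P(m+1) = P(m) + (6^m(10m + 7)) = (6^m(2m - 1) + 1) + (6^m(10m + 7)).
Simplifying, P(m+1) = 12·6^m·m + 6·6^m + 1 = 6^(m+1)(2(m+1) - 1) + 1,
which is the closed form with t = m+1.
Hence, by induction on t, the claim holds for every t ≥ 1.

P(t) = 6^t(2t - 1) + 1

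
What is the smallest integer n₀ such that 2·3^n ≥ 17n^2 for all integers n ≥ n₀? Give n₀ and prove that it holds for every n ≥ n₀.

At n = 4: 162 < 272, so the inequality fails and n₀ ≥ 5. We prove 2·3^n ≥ 17n^2 for all n ≥ 5.
Base step (n = 5): 2·3^n = 486 and 17n^2 = 425, so 486 ≥ 425.
For the inductive step, assume it holds for an arbitrary j ≥ 5, so 2·3^j ≥ 17j^2.
Then 2·3^(j + 1) = 3·(2·3^j) ≥ 3·(17j^2).
Also, for j ≥ 5 we have 3·(17j^2) ≥ 17(j+1)^2, since 3 ≥ (1 + 1/j)^2 for all j ≥ 5.
Combining, 2·3^(j + 1) ≥ 17(j+1)^2.
By induction, the statement is established for all n ≥ 5.
Hence the smallest such n₀ is 5.

n₀ = 5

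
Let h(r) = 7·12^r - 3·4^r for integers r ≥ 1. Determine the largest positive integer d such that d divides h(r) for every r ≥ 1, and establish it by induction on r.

d = 24

Computing the first values: h(1) = 72 and h(2) = 960; gcd(72, 960) = 24, so d ≤ 24.
We prove 24 | 7·12^r - 3·4^r for all r ≥ 1 by induction on r.
For the base case r = 1: h(1) = 72 = 24·(3), so 24 | h(1).
Inductive step: assume the claim holds for r = m, i.e. 24 | h(m). Then
h(m+1) − 12·h(m) = (7·12^(m+1) - 3·4^(m+1)) − 12·(7·12^m - 3·4^m) = (-3)·4^m·(4 − 12) = (24)·4^m. Since 24 | h(m) by the inductive hypothesis, 24 | 12·h(m); and 24 | 24 since 24 = 24·1. Therefore 24 | h(m+1).
By the principle of mathematical induction, the result holds for all r ≥ 1.
Therefore the largest such d is 24.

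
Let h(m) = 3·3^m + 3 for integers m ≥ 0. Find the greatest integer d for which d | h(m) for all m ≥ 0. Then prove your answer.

d = 6

Computing the first values: h(0) = 6 and h(1) = 12; gcd(6, 12) = 6, so d ≤ 6.
We prove 6 | 3·3^m + 3 for all m ≥ 0 by induction on m.
When m = 0: h(0) = 6 = 6·(1), so 6 | h(0).
Inductive step: assume the claim holds for m = k, i.e. 6 | h(k). Then
h(k+1) = 3·3^(k+1) + 3 = 3·(3·3^k + 3) - 6 = 3·h(k) - 6. The first term is divisible by 6 by the inductive hypothesis, and -6 is divisible by 6. Hence 6 | h(k+1).
By induction, the statement is established for all m ≥ 0.
Therefore the largest such d is 6.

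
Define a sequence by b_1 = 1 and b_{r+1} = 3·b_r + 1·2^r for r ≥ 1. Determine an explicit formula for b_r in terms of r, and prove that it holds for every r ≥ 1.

Computing the first terms: b_1 = 1, b_2 = 5, b_3 = 19. This suggests b_r = -2^r + 3^r.
Base step (r = 1): the formula gives 1 = 1 = b_1.
Inductive step: assume the claim holds for r = j, so b_j = -2^j + 3^j.
Then b_{j+1} = 3·b_j + 1·2^j = 3·(-2^j + 3^j) + 1·2^j = -2^(j + 1) + 3^(j + 1),
which is the claimed formula at r = j+1.
This completes the induction.

b_r = -2^r + 3^r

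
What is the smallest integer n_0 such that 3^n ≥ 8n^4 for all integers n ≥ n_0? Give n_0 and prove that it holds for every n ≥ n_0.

At n = 10: 59049 < 80000, so the inequality fails and n_0 ≥ 11. We prove 3^n ≥ 8n^4 for all n ≥ 11.
Base step (n = 11): 3^n = 177147 and 8n^4 = 117128, so 177147 ≥ 117128.
For the inductive step, assume it holds for an arbitrary r ≥ 11, so 3^r ≥ 8r^4.
Then 3^(r + 1) = 3·(3^r) ≥ 3·(8r^4).
Also, for r ≥ 11 we have 3·(8r^4) ≥ 8(r+1)^4, since 3 ≥ (1 + 1/r)^4 for all r ≥ 11.
Combining, 3^(r + 1) ≥ 8(r+1)^4.
By induction, the statement is established for all n ≥ 11.
Hence the smallest such n_0 is 11.

n_0 = 11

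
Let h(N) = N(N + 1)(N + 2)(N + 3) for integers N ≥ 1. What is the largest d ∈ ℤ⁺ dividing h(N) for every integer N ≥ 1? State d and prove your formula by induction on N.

Computing the first values: h(1) = 24 and h(2) = 120; gcd(24, 120) = 24, so d ≤ 24.
We prove 24 | N(N + 1)(N + 2)(N + 3) for all N ≥ 1 by induction on N.
Base step (N = 1): h(1) = 24 = 24·(1), so 24 | h(1).
Inductive step: suppose the statement holds for some k ≥ 1, i.e. 24 | h(k). Then
h(k+1) − h(k) = (k+1)·(k+2)·(k+3)·(k+4) − k·(k+1)·(k+2)·(k+3) = (k+1)·(k+2)·(k+3)·[(k+4) − k] = 4·(k+1)·(k+2)·(k+3). The product of 3 consecutive integers is divisible by (3)! = 6, so h(k+1) − h(k) is divisible by 4·6 = 24. By the inductive hypothesis 24 | h(k), hence 24 | h(k+1).
This completes the induction.
Therefore the largest such d is 24.

d = 24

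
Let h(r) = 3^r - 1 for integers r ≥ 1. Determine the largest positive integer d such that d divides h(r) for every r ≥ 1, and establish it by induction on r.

d = 2

Computing the first values: h(1) = 2 and h(2) = 8; gcd(2, 8) = 2, so d ≤ 2.
We prove 2 | 3^r - 1 for all r ≥ 1 by induction on r.
Base step (r = 1): h(1) = 2 = 2·(1), so 2 | h(1).
Suppose the result is true for r = i, i.e. 2 | h(i). Then
3^{i+1} − 1^{i+1} = 3·3^i − 1·1^i = 3·(3^i − 1^i) + (2)·1^i. The first term is divisible by 2 by the inductive hypothesis, and the second term (2)·1^i is divisible by 2 since 2 | 2. Hence 2 | h(i+1).
By the principle of mathematical induction, the result holds for all r ≥ 1.
Therefore the largest such d is 2.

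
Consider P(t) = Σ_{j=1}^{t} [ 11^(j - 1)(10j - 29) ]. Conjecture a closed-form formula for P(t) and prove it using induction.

P(t) = 11^t(t - 3) + 3

We claim P(t) = 11^t(t - 3) + 3 for all t ≥ 1.
When t = 1: P(1) = -19, and the closed form gives -19. They agree.
Inductive step: assume the claim holds for t = j, so P(j) = 11^j(j - 3) + 3.
Then P(j+1) = P(j) + (11^j(10j - 19)) = (11^j(j - 3) + 3) + (11^j(10j - 19)).
Simplifying, P(j+1) = 11·11^j·j - 22·11^j + 3 = 11^(j+1)((j+1) - 3) + 3,
which is the closed form with t = j+1.
By induction, the statement is established for all t ≥ 1.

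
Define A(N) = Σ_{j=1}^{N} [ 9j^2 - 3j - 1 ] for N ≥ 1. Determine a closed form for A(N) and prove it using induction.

A(N) = N(3N^2 + 3N - 1)

We claim A(N) = N(3N^2 + 3N - 1) for all N ≥ 1.
For the base case N = 1: A(1) = 5, and the closed form gives 5. They agree.
Suppose the result is true for N = j, so A(j) = j(3j^2 + 3j - 1).
Then A(j+1) = A(j) + (9j^2 + 15j + 5) = (j(3j^2 + 3j - 1)) + (9j^2 + 15j + 5).
Simplifying, A(j+1) = (j + 1)(3j^2 + 9j + 5) = (j+1)(3(j+1)^2 + 3(j+1) - 1),
which is the closed form with N = j+1.
Hence, by induction on N, the claim holds for every N ≥ 1.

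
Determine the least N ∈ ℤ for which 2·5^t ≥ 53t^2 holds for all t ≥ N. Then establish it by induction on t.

At t = 3: 250 < 477, so the inequality fails and N ≥ 4. We prove 2·5^t ≥ 53t^2 for all t ≥ 4.
Base step (t = 4): 2·5^t = 1250 and 53t^2 = 848, so 1250 ≥ 848.
Inductive step: suppose the statement holds for some r ≥ 4, so 2·5^r ≥ 53r^2.
Then 2·5^(r + 1) = 5·(2·5^r) ≥ 5·(53r^2).
Also, for r ≥ 4 we have 5·(53r^2) ≥ 53(r+1)^2, since 5 ≥ (1 + 1/r)^2 for all r ≥ 4.
Combining, 2·5^(r + 1) ≥ 53(r+1)^2.
This completes the induction.
Hence the smallest such N is 4.

N = 4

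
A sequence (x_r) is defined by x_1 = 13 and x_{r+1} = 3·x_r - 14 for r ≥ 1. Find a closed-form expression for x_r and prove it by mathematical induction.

Computing the first terms: x_1 = 13, x_2 = 25, x_3 = 61. This suggests x_r = 2·3^r + 7.
When r = 1: the formula gives 13 = 13 = x_1.
Inductive step: assume the claim holds for r = i, so x_i = 2·3^i + 7.
Then x_{i+1} = 3·x_i - 14 = 3·(2·3^i + 7) - 14 = 2·3^(i + 1) + 7,
which is the claimed formula at r = i+1.
This completes the induction.

x_r = 2·3^r + 7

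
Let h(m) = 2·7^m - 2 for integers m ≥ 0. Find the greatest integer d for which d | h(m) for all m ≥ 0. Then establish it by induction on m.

Computing the first values: h(0) = 0 and h(1) = 12; gcd(0, 12) = 12, so d ≤ 12.
We prove 12 | 2·7^m - 2 for all m ≥ 0 by induction on m.
Base step (m = 0): h(0) = 0 = 12·(0), so 12 | h(0).
Inductive step: suppose the statement holds for some j ≥ 0, i.e. 12 | h(j). Then
h(j+1) = 2·7^(j+1) - 2 = 7·(2·7^j - 2) + 12 = 7·h(j) + 12. The first term is divisible by 12 by the inductive hypothesis, and 12 is divisible by 12. Hence 12 | h(j+1).
By the principle of mathematical induction, the result holds for all m ≥ 0.
Therefore the largest such d is 12.

d = 12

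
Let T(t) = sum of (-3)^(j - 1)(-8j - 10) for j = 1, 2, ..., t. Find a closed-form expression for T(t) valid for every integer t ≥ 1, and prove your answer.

We claim T(t) = (-3)^t(2t + 3) - 3 for all t ≥ 1.
When t = 1: T(1) = -18, and the closed form gives -18. They agree.
Suppose the result is true for t = j, so T(j) = (-3)^j(2j + 3) - 3.
Then T(j+1) = T(j) + ((-3)^j(-8j - 18)) = ((-3)^j(2j + 3) - 3) + ((-3)^j(-8j - 18)).
Simplifying, T(j+1) = -6(-3)^j·j - 15(-3)^j - 3 = (-3)^(j+1)(2(j+1) + 3) - 3,
which is the closed form with t = j+1.
Hence, by induction on t, the claim holds for every t ≥ 1.

T(t) = (-3)^t(2t + 3) - 3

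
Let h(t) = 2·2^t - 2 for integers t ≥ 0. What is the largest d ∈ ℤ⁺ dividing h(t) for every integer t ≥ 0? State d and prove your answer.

d = 2

Computing the first values: h(0) = 0 and h(1) = 2; gcd(0, 2) = 2, so d ≤ 2.
We prove 2 | 2·2^t - 2 for all t ≥ 0 by induction on t.
Base case (t = 0): h(0) = 0 = 2·(0), so 2 | h(0).
For the inductive step, assume it holds for an arbitrary m ≥ 0, i.e. 2 | h(m). Then
h(m+1) = 2·2^(m+1) - 2 = 2·(2·2^m - 2) + 2 = 2·h(m) + 2. The first term is divisible by 2 by the inductive hypothesis, and 2 is divisible by 2. Hence 2 | h(m+1).
This completes the induction.
Therefore the largest such d is 2.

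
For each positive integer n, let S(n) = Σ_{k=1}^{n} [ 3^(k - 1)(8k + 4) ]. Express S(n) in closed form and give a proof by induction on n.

S(n) = 4·3^n·n

We claim S(n) = 4·3^n·n for all n ≥ 1.
For the base case n = 1: S(1) = 12, and the closed form gives 12. They agree.
For the inductive step, assume it holds for an arbitrary k ≥ 1, so S(k) = 4·3^k·k.
Then S(k+1) = S(k) + (3^k(8k + 12)) = (4·3^k·k) + (3^k(8k + 12)).
Simplifying, S(k+1) = 12·3^k(k + 1) = 4·3^(k+1)·(k+1),
which is the closed form with n = k+1.
Hence, by induction on n, the claim holds for every n ≥ 1.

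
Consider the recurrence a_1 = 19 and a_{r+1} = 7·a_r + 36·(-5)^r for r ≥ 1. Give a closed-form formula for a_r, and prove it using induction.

Computing the first terms: a_1 = 19, a_2 = -47, a_3 = 571. This suggests a_r = -3(-5)^r + 4·7^(r - 1).
For the base case r = 1: the formula gives 19 = 19 = a_1.
Inductive step: assume the claim holds for r = j, so a_j = -3(-5)^j + 4·7^(j - 1).
Then a_{j+1} = 7·a_j + 36·(-5)^j = 7·(-3(-5)^j + 4·7^(j - 1)) + 36·(-5)^j = -3(-5)^(j + 1) + 4·7^j = -3(-5)^(j+1) + 4·7^((j+1) - 1),
which is the claimed formula at r = j+1.
Hence, by induction on r, the claim holds for every r ≥ 1.

a_r = -3(-5)^r + 4·7^(r - 1)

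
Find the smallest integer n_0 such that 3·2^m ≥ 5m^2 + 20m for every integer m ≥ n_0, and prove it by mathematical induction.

At m = 7: 384 < 385, so the inequality fails and n_0 ≥ 8. We prove 3·2^m ≥ 5m^2 + 20m for all m ≥ 8.
When m = 8: 3·2^m = 768 and 5m^2 + 20m = 480, so 768 ≥ 480.
Suppose the result is true for m = j, so 3·2^j ≥ 5j^2 + 20j.
Then 3·2^(j + 1) = 2·(3·2^j) ≥ 2·(5j^2 + 20j).
Also, for j ≥ 8 we have 2·(5j^2 + 20j) ≥ 5(j+1)^2 + 20(j+1), since 2·(5j^2 + 20j) − (5(j+1)^2 + 20(j+1)) = 5j^2 + 10j - 25, which is nonnegative for all j ≥ 8.
Combining, 3·2^(j + 1) ≥ 5(j+1)^2 + 20(j+1).
Hence, by induction on m, the claim holds for every m ≥ 8.
Hence the smallest such n_0 is 8.

n_0 = 8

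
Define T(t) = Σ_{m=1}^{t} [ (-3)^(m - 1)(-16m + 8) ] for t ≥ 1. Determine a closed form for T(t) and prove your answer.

T(t) = (-3)^t(4t - 1) + 1

We claim T(t) = (-3)^t(4t - 1) + 1 for all t ≥ 1.
When t = 1: T(1) = -8, and the closed form gives -8. They agree.
For the inductive step, assume it holds for an arbitrary m ≥ 1, so T(m) = (-3)^m(4m - 1) + 1.
Then T(m+1) = T(m) + ((-3)^m(-16m - 8)) = ((-3)^m(4m - 1) + 1) + ((-3)^m(-16m - 8)).
Simplifying, T(m+1) = -12(-3)^m·m - 9(-3)^m + 1 = (-3)^(m+1)(4(m+1) - 1) + 1,
which is the closed form with t = m+1.
By the principle of mathematical induction, the result holds for all t ≥ 1.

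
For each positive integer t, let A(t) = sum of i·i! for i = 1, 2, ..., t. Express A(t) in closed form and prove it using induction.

A(t) = (t + 1)t! - 1

We claim A(t) = (t + 1)t! - 1 for all t ≥ 1.
Base step (t = 1): A(1) = 1, and the closed form gives 1. They agree.
Inductive step: assume the claim holds for t = i, so A(i) = (i + 1)i! - 1.
Then A(i+1) = A(i) + ((i + 1)(i + 1)!) = ((i + 1)i! - 1) + ((i + 1)(i + 1)!).
Simplifying, A(i+1) = ((i+1) + 1)(i+1)! - 1,
which is the closed form with t = i+1.
By the principle of mathematical induction, the result holds for all t ≥ 1.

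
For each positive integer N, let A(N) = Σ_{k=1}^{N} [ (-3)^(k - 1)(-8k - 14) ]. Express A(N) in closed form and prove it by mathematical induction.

We claim A(N) = 2(-3)^N(N + 2) - 4 for all N ≥ 1.
Base step (N = 1): A(1) = -22, and the closed form gives -22. They agree.
For the inductive step, assume it holds for an arbitrary k ≥ 1, so A(k) = 2(-3)^k(k + 2) - 4.
Then A(k+1) = A(k) + ((-3)^k(-8k - 22)) = (2(-3)^k(k + 2) - 4) + ((-3)^k(-8k - 22)).
Simplifying, A(k+1) = -6(-3)^k·k - 18(-3)^k - 4 = 2(-3)^(k+1)((k+1) + 2) - 4,
which is the closed form with N = k+1.
Hence, by induction on N, the claim holds for every N ≥ 1.

A(N) = 2(-3)^N(N + 2) - 4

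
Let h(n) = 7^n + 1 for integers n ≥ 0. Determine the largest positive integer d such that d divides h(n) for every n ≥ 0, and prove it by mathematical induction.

d = 2

Computing the first values: h(0) = 2 and h(1) = 8; gcd(2, 8) = 2, so d ≤ 2.
We prove 2 | 7^n + 1 for all n ≥ 0 by induction on n.
When n = 0: h(0) = 2 = 2·(1), so 2 | h(0).
Inductive step: suppose the statement holds for some p ≥ 0, i.e. 2 | h(p). Then
h(p+1) = 7^(p+1) + 1 = 7·(7^p + 1) - 6 = 7·h(p) - 6. The first term is divisible by 2 by the inductive hypothesis, and -6 is divisible by 2. Hence 2 | h(p+1).
Hence, by induction on n, the claim holds for every n ≥ 0.
Therefore the largest such d is 2.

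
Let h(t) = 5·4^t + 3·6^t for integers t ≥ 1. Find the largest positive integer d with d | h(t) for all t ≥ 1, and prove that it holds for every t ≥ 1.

d = 2

Computing the first values: h(1) = 38 and h(2) = 188; gcd(38, 188) = 2, so d ≤ 2.
We prove 2 | 5·4^t + 3·6^t for all t ≥ 1 by induction on t.
When t = 1: h(1) = 38 = 2·(19), so 2 | h(1).
Inductive step: suppose the statement holds for some j ≥ 1, i.e. 2 | h(j). Then
h(j+1) − 6·h(j) = (5·4^(j+1) + 3·6^(j+1)) − 6·(5·4^j + 3·6^j) = (5)·4^j·(4 − 6) = (-10)·4^j. Since 2 | h(j) by the inductive hypothesis, 2 | 6·h(j); and 2 | -10 since -10 = 2·-5. Therefore 2 | h(j+1).
Hence, by induction on t, the claim holds for every t ≥ 1.
Therefore the largest such d is 2.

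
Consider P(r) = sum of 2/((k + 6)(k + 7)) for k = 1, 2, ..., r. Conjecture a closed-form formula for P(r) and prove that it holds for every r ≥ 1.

P(r) = 2r/(7(r + 7))

We claim P(r) = 2r/(7(r + 7)) for all r ≥ 1.
When r = 1: P(1) = 1/28, and the closed form gives 1/28. They agree.
Suppose the result is true for r = k, so P(k) = 2k/(7(k + 7)).
Then P(k+1) = P(k) + (2/((k + 7)(k + 8))) = (2k/(7(k + 7))) + (2/((k + 7)(k + 8))).
Simplifying, P(k+1) = 2(k + 1)/(7(k + 8)) = 2(k+1)/(7((k+1) + 7)),
which is the closed form with r = k+1.
By the principle of mathematical induction, the result holds for all r ≥ 1.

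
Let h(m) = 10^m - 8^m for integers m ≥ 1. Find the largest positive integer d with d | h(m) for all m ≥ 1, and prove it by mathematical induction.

Computing the first values: h(1) = 2 and h(2) = 36; gcd(2, 36) = 2, so d ≤ 2.
We prove 2 | 10^m - 8^m for all m ≥ 1 by induction on m.
When m = 1: h(1) = 2 = 2·(1), so 2 | h(1).
For the inductive step, assume it holds for an arbitrary j ≥ 1, i.e. 2 | h(j). Then
10^{j+1} − 8^{j+1} = 10·10^j − 8·8^j = 10·(10^j − 8^j) + (2)·8^j. The first term is divisible by 2 by the inductive hypothesis, and the second term (2)·8^j is divisible by 2 since 2 | 2. Hence 2 | h(j+1).
This completes the induction.
Therefore the largest such d is 2.

d = 2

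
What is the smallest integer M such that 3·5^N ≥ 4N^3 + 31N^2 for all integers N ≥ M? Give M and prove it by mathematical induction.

At N = 3: 375 < 387, so the inequality fails and M ≥ 4. We prove 3·5^N ≥ 4N^3 + 31N^2 for all N ≥ 4.
Base case (N = 4): 3·5^N = 1875 and 4N^3 + 31N^2 = 752, so 1875 ≥ 752.
Inductive step: suppose the statement holds for some i ≥ 4, so 3·5^i ≥ 4i^3 + 31i^2.
Then 3·5^(i + 1) = 5·(3·5^i) ≥ 5·(4i^3 + 31i^2).
Also, for i ≥ 4 we have 5·(4i^3 + 31i^2) ≥ 4(i+1)^3 + 31(i+1)^2, since 5·(4i^3 + 31i^2) − (4(i+1)^3 + 31(i+1)^2) = 16i^3 + 112i^2 - 74i - 35, which is nonnegative for all i ≥ 4.
Combining, 3·5^(i + 1) ≥ 4(i+1)^3 + 31(i+1)^2.
By the principle of mathematical induction, the result holds for all N ≥ 4.
Hence the smallest such M is 4.

M = 4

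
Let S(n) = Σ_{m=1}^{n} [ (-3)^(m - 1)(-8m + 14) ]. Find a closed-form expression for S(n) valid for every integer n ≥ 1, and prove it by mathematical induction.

We claim S(n) = (-3)^n(2n - 3) + 3 for all n ≥ 1.
Base case (n = 1): S(1) = 6, and the closed form gives 6. They agree.
Inductive step: suppose the statement holds for some m ≥ 1, so S(m) = (-3)^m(2m - 3) + 3.
Then S(m+1) = S(m) + ((-3)^m(-8m + 6)) = ((-3)^m(2m - 3) + 3) + ((-3)^m(-8m + 6)).
Simplifying, S(m+1) = -6(-3)^m·m + 3(-3)^m + 3 = (-3)^(m+1)(2(m+1) - 3) + 3,
which is the closed form with n = m+1.
By induction, the statement is established for all n ≥ 1.

S(n) = (-3)^n(2n - 3) + 3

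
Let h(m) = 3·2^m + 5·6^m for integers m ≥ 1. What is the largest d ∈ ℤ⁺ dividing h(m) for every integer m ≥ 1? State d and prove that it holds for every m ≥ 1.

d = 12

Computing the first values: h(1) = 36 and h(2) = 192; gcd(36, 192) = 12, so d ≤ 12.
We prove 12 | 3·2^m + 5·6^m for all m ≥ 1 by induction on m.
Base step (m = 1): h(1) = 36 = 12·(3), so 12 | h(1).
Inductive step: assume the claim holds for m = r, i.e. 12 | h(r). Then
h(r+1) − 6·h(r) = (3·2^(r+1) + 5·6^(r+1)) − 6·(3·2^r + 5·6^r) = (3)·2^r·(2 − 6) = (-12)·2^r. Since 12 | h(r) by the inductive hypothesis, 12 | 6·h(r); and 12 | -12 since -12 = 12·-1. Therefore 12 | h(r+1).
By the principle of mathematical induction, the result holds for all m ≥ 1.
Therefore the largest such d is 12.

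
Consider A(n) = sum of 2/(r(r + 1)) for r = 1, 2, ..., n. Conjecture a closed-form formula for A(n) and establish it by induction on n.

We claim A(n) = 2n/(n + 1) for all n ≥ 1.
Base step (n = 1): A(1) = 1, and the closed form gives 1. They agree.
Inductive step: assume the claim holds for n = r, so A(r) = 2r/(r + 1).
Then A(r+1) = A(r) + (2/((r + 1)(r + 2))) = (2r/(r + 1)) + (2/((r + 1)(r + 2))).
Simplifying, A(r+1) = 2(r + 1)/(r + 2) = 2(r+1)/((r+1) + 1),
which is the closed form with n = r+1.
This completes the induction.

A(n) = 2n/(n + 1)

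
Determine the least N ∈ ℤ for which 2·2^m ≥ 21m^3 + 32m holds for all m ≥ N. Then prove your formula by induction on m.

At m = 15: 65536 < 71355, so the inequality fails and N ≥ 16. We prove 2·2^m ≥ 21m^3 + 32m for all m ≥ 16.
Base step (m = 16): 2·2^m = 131072 and 21m^3 + 32m = 86528, so 131072 ≥ 86528.
Inductive step: assume the claim holds for m = i, so 2·2^i ≥ 21i^3 + 32i.
Then 2·2^(i + 1) = 2·(2·2^i) ≥ 2·(21i^3 + 32i).
Also, for i ≥ 16 we have 2·(21i^3 + 32i) ≥ 21(i+1)^3 + 32(i+1), since 2·(21i^3 + 32i) − (21(i+1)^3 + 32(i+1)) = 21i^3 - 63i^2 - 31i - 53, which is nonnegative for all i ≥ 16.
Combining, 2·2^(i + 1) ≥ 21(i+1)^3 + 32(i+1).
By the principle of mathematical induction, the result holds for all m ≥ 16.
Hence the smallest such N is 16.

N = 16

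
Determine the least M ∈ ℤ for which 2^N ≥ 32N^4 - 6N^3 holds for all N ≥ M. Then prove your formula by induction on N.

M = 24

At N = 23: 8388608 < 8881910, so the inequality fails and M ≥ 24. We prove 2^N ≥ 32N^4 - 6N^3 for all N ≥ 24.
Base step (N = 24): 2^N = 16777216 and 32N^4 - 6N^3 = 10533888, so 16777216 ≥ 10533888.
Suppose the result is true for N = p, so 2^p ≥ 32p^4 - 6p^3.
Then 2^(p + 1) = 2·(2^p) ≥ 2·(32p^4 - 6p^3).
Also, for p ≥ 24 we have 2·(32p^4 - 6p^3) ≥ 32(p+1)^4 - 6(p+1)^3, since 2·(32p^4 - 6p^3) − (32(p+1)^4 - 6(p+1)^3) = 32p^4 - 134p^3 - 174p^2 - 110p - 26, which is nonnegative for all p ≥ 24.
Combining, 2^(p + 1) ≥ 32(p+1)^4 - 6(p+1)^3.
By the principle of mathematical induction, the result holds for all N ≥ 24.
Hence the smallest such M is 24.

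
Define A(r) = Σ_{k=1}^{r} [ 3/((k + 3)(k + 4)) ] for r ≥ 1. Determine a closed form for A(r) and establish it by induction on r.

A(r) = 3r/(4(r + 4))

We claim A(r) = 3r/(4(r + 4)) for all r ≥ 1.
For the base case r = 1: A(1) = 3/20, and the closed form gives 3/20. They agree.
Suppose the result is true for r = k, so A(k) = 3k/(4(k + 4)).
Then A(k+1) = A(k) + (3/((k + 4)(k + 5))) = (3k/(4(k + 4))) + (3/((k + 4)(k + 5))).
Simplifying, A(k+1) = 3(k + 1)/(4(k + 5)) = 3(k+1)/(4((k+1) + 4)),
which is the closed form with r = k+1.
By the principle of mathematical induction, the result holds for all r ≥ 1.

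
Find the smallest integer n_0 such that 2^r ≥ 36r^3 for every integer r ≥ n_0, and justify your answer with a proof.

At r = 17: 131072 < 176868, so the inequality fails and n_0 ≥ 18. We prove 2^r ≥ 36r^3 for all r ≥ 18.
Base step (r = 18): 2^r = 262144 and 36r^3 = 209952, so 262144 ≥ 209952.
For the inductive step, assume it holds for an arbitrary k ≥ 18, so 2^k ≥ 36k^3.
Then 2^(k + 1) = 2·(2^k) ≥ 2·(36k^3).
Also, for k ≥ 18 we have 2·(36k^3) ≥ 36(k+1)^3, since 2 ≥ (1 + 1/k)^3 for all k ≥ 18.
Combining, 2^(k + 1) ≥ 36(k+1)^3.
This completes the induction.
Hence the smallest such n_0 is 18.

n_0 = 18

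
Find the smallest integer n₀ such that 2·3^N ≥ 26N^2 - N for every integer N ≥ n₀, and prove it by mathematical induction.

n₀ = 6

At N = 5: 486 < 645, so the inequality fails and n₀ ≥ 6. We prove 2·3^N ≥ 26N^2 - N for all N ≥ 6.
When N = 6: 2·3^N = 1458 and 26N^2 - N = 930, so 1458 ≥ 930.
Inductive step: assume the claim holds for N = r, so 2·3^r ≥ 26r^2 - r.
Then 2·3^(r + 1) = 3·(2·3^r) ≥ 3·(26r^2 - r).
Also, for r ≥ 6 we have 3·(26r^2 - r) ≥ 26(r+1)^2 - (r+1), since 3·(26r^2 - r) − (26(r+1)^2 - (r+1)) = 52r^2 - 54r - 25, which is nonnegative for all r ≥ 6.
Combining, 2·3^(r + 1) ≥ 26(r+1)^2 - (r+1).
By the principle of mathematical induction, the result holds for all N ≥ 6.
Hence the smallest such n₀ is 6.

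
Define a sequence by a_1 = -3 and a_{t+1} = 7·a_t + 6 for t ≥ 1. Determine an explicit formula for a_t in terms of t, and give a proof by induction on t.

a_t = -2·7^(t - 1) - 1

Computing the first terms: a_1 = -3, a_2 = -15, a_3 = -99. This suggests a_t = -2·7^(t - 1) - 1.
Base case (t = 1): the formula gives -3 = -3 = a_1.
For the inductive step, assume it holds for an arbitrary k ≥ 1, so a_k = -2·7^(k - 1) - 1.
Then a_{k+1} = 7·a_k + 6 = 7·(-2·7^(k - 1) - 1) + 6 = -2·7^k - 1 = -2·7^((k+1) - 1) - 1,
which is the claimed formula at t = k+1.
By induction, the statement is established for all t ≥ 1.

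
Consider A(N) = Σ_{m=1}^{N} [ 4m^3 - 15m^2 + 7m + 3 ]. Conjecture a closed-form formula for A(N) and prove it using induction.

A(N) = N(N^3 - 3N^2 - 3N + 4)

We claim A(N) = N(N^3 - 3N^2 - 3N + 4) for all N ≥ 1.
For the base case N = 1: A(1) = -1, and the closed form gives -1. They agree.
Suppose the result is true for N = m, so A(m) = m(m^3 - 3m^2 - 3m + 4).
Then A(m+1) = A(m) + (4m^3 - 3m^2 - 11m - 1) = (m(m^3 - 3m^2 - 3m + 4)) + (4m^3 - 3m^2 - 11m - 1).
Simplifying, A(m+1) = (m + 1)(m^3 - 6m - 1) = (m+1)((m+1)^3 - 3(m+1)^2 - 3(m+1) + 4),
which is the closed form with N = m+1.
This completes the induction.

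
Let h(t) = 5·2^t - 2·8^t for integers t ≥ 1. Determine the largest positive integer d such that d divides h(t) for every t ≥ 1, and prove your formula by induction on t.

d = 6

Computing the first values: h(1) = -6 and h(2) = -108; gcd(-6, -108) = 6, so d ≤ 6.
We prove 6 | 5·2^t - 2·8^t for all t ≥ 1 by induction on t.
For the base case t = 1: h(1) = -6 = 6·(-1), so 6 | h(1).
Inductive step: suppose the statement holds for some j ≥ 1, i.e. 6 | h(j). Then
h(j+1) − 8·h(j) = (5·2^(j+1) - 2·8^(j+1)) − 8·(5·2^j - 2·8^j) = (5)·2^j·(2 − 8) = (-30)·2^j. Since 6 | h(j) by the inductive hypothesis, 6 | 8·h(j); and 6 | -30 since -30 = 6·-5. Therefore 6 | h(j+1).
This completes the induction.
Therefore the largest such d is 6.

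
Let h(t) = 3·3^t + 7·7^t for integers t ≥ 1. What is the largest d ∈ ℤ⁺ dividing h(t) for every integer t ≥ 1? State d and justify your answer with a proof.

d = 2

Computing the first values: h(1) = 58 and h(2) = 370; gcd(58, 370) = 2, so d ≤ 2.
We prove 2 | 3·3^t + 7·7^t for all t ≥ 1 by induction on t.
Base case (t = 1): h(1) = 58 = 2·(29), so 2 | h(1).
Inductive step: suppose the statement holds for some m ≥ 1, i.e. 2 | h(m). Then
h(m+1) − 7·h(m) = (3·3^(m+1) + 7·7^(m+1)) − 7·(3·3^m + 7·7^m) = (3)·3^m·(3 − 7) = (-12)·3^m. Since 2 | h(m) by the inductive hypothesis, 2 | 7·h(m); and 2 | -12 since -12 = 2·-6. Therefore 2 | h(m+1).
This completes the induction.
Therefore the largest such d is 2.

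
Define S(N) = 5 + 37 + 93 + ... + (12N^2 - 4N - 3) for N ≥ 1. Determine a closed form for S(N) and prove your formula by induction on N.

S(N) = N(2N - 1)(2N + 3)

We claim S(N) = N(2N - 1)(2N + 3) for all N ≥ 1.
Base case (N = 1): S(1) = 5, and the closed form gives 5. They agree.
Inductive step: assume the claim holds for N = k, so S(k) = k(4k^2 + 4k - 3).
Then S(k+1) = S(k) + (12k^2 + 20k + 5) = (k(4k^2 + 4k - 3)) + (12k^2 + 20k + 5).
Simplifying, S(k+1) = (k + 1)(2k + 1)(2k + 5) = (k+1)(2(k+1) - 1)(2(k+1) + 3),
which is the closed form with N = k+1.
By induction, the statement is established for all N ≥ 1.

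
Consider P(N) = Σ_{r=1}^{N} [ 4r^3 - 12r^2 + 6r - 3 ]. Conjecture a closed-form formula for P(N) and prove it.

We claim P(N) = N(N^3 - 2N^2 - 2N - 2) for all N ≥ 1.
For the base case N = 1: P(1) = -5, and the closed form gives -5. They agree.
For the inductive step, assume it holds for an arbitrary r ≥ 1, so P(r) = r(r^3 - 2r^2 - 2r - 2).
Then P(r+1) = P(r) + (4r^3 - 6r - 5) = (r(r^3 - 2r^2 - 2r - 2)) + (4r^3 - 6r - 5).
Simplifying, P(r+1) = (r + 1)(r^3 + r^2 - 3r - 5) = (r+1)((r+1)^3 - 2(r+1)^2 - 2(r+1) - 2),
which is the closed form with N = r+1.
By the principle of mathematical induction, the result holds for all N ≥ 1.

P(N) = N(N^3 - 2N^2 - 2N - 2)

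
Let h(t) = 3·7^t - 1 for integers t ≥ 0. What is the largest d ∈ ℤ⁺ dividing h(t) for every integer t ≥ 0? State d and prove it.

Computing the first values: h(0) = 2 and h(1) = 20; gcd(2, 20) = 2, so d ≤ 2.
We prove 2 | 3·7^t - 1 for all t ≥ 0 by induction on t.
Base step (t = 0): h(0) = 2 = 2·(1), so 2 | h(0).
Inductive step: suppose the statement holds for some i ≥ 0, i.e. 2 | h(i). Then
h(i+1) = 3·7^(i+1) - 1 = 7·(3·7^i - 1) + 6 = 7·h(i) + 6. The first term is divisible by 2 by the inductive hypothesis, and 6 is divisible by 2. Hence 2 | h(i+1).
By induction, the statement is established for all t ≥ 0.
Therefore the largest such d is 2.

d = 2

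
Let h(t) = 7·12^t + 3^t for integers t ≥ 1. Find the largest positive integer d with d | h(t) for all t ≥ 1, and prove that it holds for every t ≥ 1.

d = 3

Computing the first values: h(1) = 87 and h(2) = 1017; gcd(87, 1017) = 3, so d ≤ 3.
We prove 3 | 7·12^t + 3^t for all t ≥ 1 by induction on t.
Base case (t = 1): h(1) = 87 = 3·(29), so 3 | h(1).
Inductive step: assume the claim holds for t = i, i.e. 3 | h(i). Then
h(i+1) − 12·h(i) = (7·12^(i+1) + 3^(i+1)) − 12·(7·12^i + 3^i) = (1)·3^i·(3 − 12) = (-9)·3^i. Since 3 | h(i) by the inductive hypothesis, 3 | 12·h(i); and 3 | -9 since -9 = 3·-3. Therefore 3 | h(i+1).
By induction, the statement is established for all t ≥ 1.
Therefore the largest such d is 3.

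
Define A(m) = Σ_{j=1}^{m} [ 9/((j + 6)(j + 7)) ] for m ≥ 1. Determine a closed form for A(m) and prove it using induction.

We claim A(m) = 9m/(7(m + 7)) for all m ≥ 1.
For the base case m = 1: A(1) = 9/56, and the closed form gives 9/56. They agree.
Inductive step: suppose the statement holds for some j ≥ 1, so A(j) = 9j/(7(j + 7)).
Then A(j+1) = A(j) + (9/((j + 7)(j + 8))) = (9j/(7(j + 7))) + (9/((j + 7)(j + 8))).
Simplifying, A(j+1) = 9(j + 1)/(7(j + 8)) = 9(j+1)/(7((j+1) + 7)),
which is the closed form with m = j+1.
By induction, the statement is established for all m ≥ 1.

A(m) = 9m/(7(m + 7))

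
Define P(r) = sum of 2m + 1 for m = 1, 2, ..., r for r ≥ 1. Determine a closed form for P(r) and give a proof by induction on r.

P(r) = r(r + 2)

We claim P(r) = r(r + 2) for all r ≥ 1.
Base step (r = 1): P(1) = 3, and the closed form gives 3. They agree.
Inductive step: assume the claim holds for r = m, so P(m) = m(m + 2).
Then P(m+1) = P(m) + (2m + 3) = (m(m + 2)) + (2m + 3).
Simplifying, P(m+1) = (m + 1)(m + 3) = (m+1)((m+1) + 2),
which is the closed form with r = m+1.
By induction, the statement is established for all r ≥ 1.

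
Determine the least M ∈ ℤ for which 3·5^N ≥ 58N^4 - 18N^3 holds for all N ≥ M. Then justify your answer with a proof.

At N = 6: 46875 < 71280, so the inequality fails and M ≥ 7. We prove 3·5^N ≥ 58N^4 - 18N^3 for all N ≥ 7.
Base case (N = 7): 3·5^N = 234375 and 58N^4 - 18N^3 = 133084, so 234375 ≥ 133084.
For the inductive step, assume it holds for an arbitrary p ≥ 7, so 3·5^p ≥ 58p^4 - 18p^3.
Then 3·5^(p + 1) = 5·(3·5^p) ≥ 5·(58p^4 - 18p^3).
Also, for p ≥ 7 we have 5·(58p^4 - 18p^3) ≥ 58(p+1)^4 - 18(p+1)^3, since 5·(58p^4 - 18p^3) − (58(p+1)^4 - 18(p+1)^3) = 232p^4 - 304p^3 - 294p^2 - 178p - 40, which is nonnegative for all p ≥ 7.
Combining, 3·5^(p + 1) ≥ 58(p+1)^4 - 18(p+1)^3.
By the principle of mathematical induction, the result holds for all N ≥ 7.
Hence the smallest such M is 7.

M = 7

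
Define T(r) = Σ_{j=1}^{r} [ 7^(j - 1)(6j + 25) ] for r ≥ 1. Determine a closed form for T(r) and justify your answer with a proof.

T(r) = 7^r(r + 4) - 4

We claim T(r) = 7^r(r + 4) - 4 for all r ≥ 1.
For the base case r = 1: T(1) = 31, and the closed form gives 31. They agree.
Inductive step: assume the claim holds for r = j, so T(j) = 7^j(j + 4) - 4.
Then T(j+1) = T(j) + (7^j(6j + 31)) = (7^j(j + 4) - 4) + (7^j(6j + 31)).
Simplifying, T(j+1) = 7·7^j·j + 35·7^j - 4 = 7^(j+1)((j+1) + 4) - 4,
which is the closed form with r = j+1.
Hence, by induction on r, the claim holds for every r ≥ 1.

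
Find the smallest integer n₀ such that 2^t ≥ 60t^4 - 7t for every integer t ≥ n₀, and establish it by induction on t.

At t = 24: 16777216 < 19906392, so the inequality fails and n₀ ≥ 25. We prove 2^t ≥ 60t^4 - 7t for all t ≥ 25.
Base step (t = 25): 2^t = 33554432 and 60t^4 - 7t = 23437325, so 33554432 ≥ 23437325.
For the inductive step, assume it holds for an arbitrary p ≥ 25, so 2^p ≥ 60p^4 - 7p.
Then 2^(p + 1) = 2·(2^p) ≥ 2·(60p^4 - 7p).
Also, for p ≥ 25 we have 2·(60p^4 - 7p) ≥ 60(p+1)^4 - 7(p+1), since 2·(60p^4 - 7p) − (60(p+1)^4 - 7(p+1)) = 60p^4 - 240p^3 - 360p^2 - 247p - 53, which is nonnegative for all p ≥ 25.
Combining, 2^(p + 1) ≥ 60(p+1)^4 - 7(p+1).
Hence, by induction on t, the claim holds for every t ≥ 25.
Hence the smallest such n₀ is 25.

n₀ = 25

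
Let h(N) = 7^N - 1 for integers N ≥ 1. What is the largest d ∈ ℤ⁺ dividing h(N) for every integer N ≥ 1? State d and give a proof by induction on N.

d = 6

Computing the first values: h(1) = 6 and h(2) = 48; gcd(6, 48) = 6, so d ≤ 6.
We prove 6 | 7^N - 1 for all N ≥ 1 by induction on N.
Base step (N = 1): h(1) = 6 = 6·(1), so 6 | h(1).
Suppose the result is true for N = m, i.e. 6 | h(m). Then
7^{m+1} − 1^{m+1} = 7·7^m − 1·1^m = 7·(7^m − 1^m) + (6)·1^m. The first term is divisible by 6 by the inductive hypothesis, and the second term (6)·1^m is divisible by 6 since 6 | 6. Hence 6 | h(m+1).
This completes the induction.
Therefore the largest such d is 6.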